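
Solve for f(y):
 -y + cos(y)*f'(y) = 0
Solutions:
 f(y) = C1 + Integral(y/cos(y), y)


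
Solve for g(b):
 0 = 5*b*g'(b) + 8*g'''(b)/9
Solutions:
 g(b) = C1 + Integral(C2*airyai(-45^(1/3)*b/2) + C3*airybi(-45^(1/3)*b/2), b)


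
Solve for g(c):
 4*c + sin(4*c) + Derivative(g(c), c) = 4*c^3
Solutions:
 g(c) = C1 + c^4 - 2*c^2 + cos(4*c)/4


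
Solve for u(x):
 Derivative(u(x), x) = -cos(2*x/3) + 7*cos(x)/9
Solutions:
 u(x) = C1 - 3*sin(2*x/3)/2 + 7*sin(x)/9


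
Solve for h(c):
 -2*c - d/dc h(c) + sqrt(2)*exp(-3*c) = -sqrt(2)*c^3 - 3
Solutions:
 h(c) = C1 + sqrt(2)*c^4/4 - c^2 + 3*c - sqrt(2)*exp(-3*c)/3


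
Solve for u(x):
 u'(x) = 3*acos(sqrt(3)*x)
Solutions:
 u(x) = C1 + 3*x*acos(sqrt(3)*x) - sqrt(3)*sqrt(1 - 3*x^2)


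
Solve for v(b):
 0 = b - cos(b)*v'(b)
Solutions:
 v(b) = C1 + Integral(b/cos(b), b)


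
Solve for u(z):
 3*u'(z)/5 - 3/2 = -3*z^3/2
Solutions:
 u(z) = C1 - 5*z^4/8 + 5*z/2


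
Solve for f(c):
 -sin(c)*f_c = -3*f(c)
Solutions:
 f(c) = C1*(cos(c) - 1)^(3/2)/(cos(c) + 1)^(3/2)


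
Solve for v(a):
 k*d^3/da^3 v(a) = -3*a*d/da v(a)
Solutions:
 v(a) = C1 + Integral(C2*airyai(3^(1/3)*a*(-1/k)^(1/3)) + C3*airybi(3^(1/3)*a*(-1/k)^(1/3)), a)


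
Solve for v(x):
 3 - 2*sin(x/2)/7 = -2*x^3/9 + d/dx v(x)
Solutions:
 v(x) = C1 + x^4/18 + 3*x + 4*cos(x/2)/7


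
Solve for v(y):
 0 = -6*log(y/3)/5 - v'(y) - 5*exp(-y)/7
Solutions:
 v(y) = C1 - 6*y*log(y)/5 + 6*y*(1 + log(3))/5 + 5*exp(-y)/7


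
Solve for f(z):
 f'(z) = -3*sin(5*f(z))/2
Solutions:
 f(z) = -acos((-C1 - exp(15*z))/(C1 - exp(15*z)))/5 + 2*pi/5
 f(z) = acos((-C1 - exp(15*z))/(C1 - exp(15*z)))/5


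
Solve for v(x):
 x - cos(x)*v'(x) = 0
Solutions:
 v(x) = C1 + Integral(x/cos(x), x)


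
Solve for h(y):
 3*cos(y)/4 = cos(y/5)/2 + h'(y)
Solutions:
 h(y) = C1 - 5*sin(y/5)/2 + 3*sin(y)/4


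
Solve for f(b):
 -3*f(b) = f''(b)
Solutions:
 f(b) = C1*sin(sqrt(3)*b) + C2*cos(sqrt(3)*b)


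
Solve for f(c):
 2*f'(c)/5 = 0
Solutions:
 f(c) = C1


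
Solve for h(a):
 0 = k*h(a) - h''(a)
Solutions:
 h(a) = C1*exp(-a*sqrt(k)) + C2*exp(a*sqrt(k))


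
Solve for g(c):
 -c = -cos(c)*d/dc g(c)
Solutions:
 g(c) = C1 + Integral(c/cos(c), c)


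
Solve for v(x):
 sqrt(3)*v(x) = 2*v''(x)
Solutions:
 v(x) = C1*exp(-sqrt(2)*3^(1/4)*x/2) + C2*exp(sqrt(2)*3^(1/4)*x/2)


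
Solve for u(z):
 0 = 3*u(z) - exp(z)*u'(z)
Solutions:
 u(z) = C1*exp(-3*exp(-z))


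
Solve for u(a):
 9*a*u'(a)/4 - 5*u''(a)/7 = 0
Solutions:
 u(a) = C1 + C2*erfi(3*sqrt(70)*a/20)


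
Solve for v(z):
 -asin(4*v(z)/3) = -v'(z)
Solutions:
 Integral(1/asin(4*_y/3), (_y, v(z))) = C1 + z


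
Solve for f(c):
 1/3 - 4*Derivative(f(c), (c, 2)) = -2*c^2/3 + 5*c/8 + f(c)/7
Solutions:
 f(c) = C1*sin(sqrt(7)*c/14) + C2*cos(sqrt(7)*c/14) + 14*c^2/3 - 35*c/8 - 259


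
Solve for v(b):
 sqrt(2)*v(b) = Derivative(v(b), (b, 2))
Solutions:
 v(b) = C1*exp(-2^(1/4)*b) + C2*exp(2^(1/4)*b)


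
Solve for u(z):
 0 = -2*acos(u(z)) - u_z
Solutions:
 Integral(1/acos(_y), (_y, u(z))) = C1 - 2*z


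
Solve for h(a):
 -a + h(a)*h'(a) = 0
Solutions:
 h(a) = -sqrt(C1 + a^2)
 h(a) = sqrt(C1 + a^2)


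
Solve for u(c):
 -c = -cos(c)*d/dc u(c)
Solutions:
 u(c) = C1 + Integral(c/cos(c), c)


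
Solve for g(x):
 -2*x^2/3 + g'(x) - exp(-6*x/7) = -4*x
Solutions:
 g(x) = C1 + 2*x^3/9 - 2*x^2 - 7*exp(-6*x/7)/6


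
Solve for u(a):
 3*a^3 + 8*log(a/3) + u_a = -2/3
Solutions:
 u(a) = C1 - 3*a^4/4 - 8*a*log(a) + 22*a/3 + 8*a*log(3)


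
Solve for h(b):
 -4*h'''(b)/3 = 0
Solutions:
 h(b) = C1 + C2*b + C3*b^2


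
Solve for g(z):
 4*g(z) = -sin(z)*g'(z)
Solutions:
 g(z) = C1*(cos(z)^2 + 2*cos(z) + 1)/(cos(z)^2 - 2*cos(z) + 1)


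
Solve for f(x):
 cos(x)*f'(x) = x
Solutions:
 f(x) = C1 + Integral(x/cos(x), x)


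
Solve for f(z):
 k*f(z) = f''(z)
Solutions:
 f(z) = C1*exp(-sqrt(k)*z) + C2*exp(sqrt(k)*z)


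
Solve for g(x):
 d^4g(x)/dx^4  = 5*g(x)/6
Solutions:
 g(x) = C1*exp(-5^(1/4)*6^(3/4)*x/6) + C2*exp(5^(1/4)*6^(3/4)*x/6) + C3*sin(5^(1/4)*6^(3/4)*x/6) + C4*cos(5^(1/4)*6^(3/4)*x/6)


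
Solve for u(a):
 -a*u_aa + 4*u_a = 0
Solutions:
 u(a) = C1 + C2*a^5


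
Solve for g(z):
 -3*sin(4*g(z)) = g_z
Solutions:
 g(z) = -acos((-C1 - exp(24*z))/(C1 - exp(24*z)))/4 + pi/2
 g(z) = acos((-C1 - exp(24*z))/(C1 - exp(24*z)))/4


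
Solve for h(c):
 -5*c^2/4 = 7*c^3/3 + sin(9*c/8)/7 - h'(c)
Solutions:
 h(c) = C1 + 7*c^4/12 + 5*c^3/12 - 8*cos(9*c/8)/63


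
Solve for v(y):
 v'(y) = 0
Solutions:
 v(y) = C1


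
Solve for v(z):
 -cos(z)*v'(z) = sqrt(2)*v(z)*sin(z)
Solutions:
 v(z) = C1*cos(z)^(sqrt(2))


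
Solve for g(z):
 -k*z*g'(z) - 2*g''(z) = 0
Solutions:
 g(z) = Piecewise((-sqrt(pi)*C1*erf(sqrt(k)*z/2)/sqrt(k) - C2, (k > 0) | (k < 0)), (-C1*z - C2, True))


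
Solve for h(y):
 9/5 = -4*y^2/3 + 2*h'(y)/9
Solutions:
 h(y) = C1 + 2*y^3 + 81*y/10


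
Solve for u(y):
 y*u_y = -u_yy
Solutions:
 u(y) = C1 + C2*erf(sqrt(2)*y/2)


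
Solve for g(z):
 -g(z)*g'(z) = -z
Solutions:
 g(z) = -sqrt(C1 + z^2)
 g(z) = sqrt(C1 + z^2)


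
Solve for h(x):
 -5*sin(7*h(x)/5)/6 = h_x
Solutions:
 5*x/6 + 5*log(cos(7*h(x)/5) - 1)/14 - 5*log(cos(7*h(x)/5) + 1)/14 = C1


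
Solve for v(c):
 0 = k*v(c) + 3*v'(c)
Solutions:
 v(c) = C1*exp(-c*k/3)


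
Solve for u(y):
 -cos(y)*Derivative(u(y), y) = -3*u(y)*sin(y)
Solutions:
 u(y) = C1/cos(y)^3


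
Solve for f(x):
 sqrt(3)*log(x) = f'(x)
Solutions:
 f(x) = C1 + sqrt(3)*x*log(x) - sqrt(3)*x


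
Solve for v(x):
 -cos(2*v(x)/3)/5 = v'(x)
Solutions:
 x/5 - 3*log(sin(2*v(x)/3) - 1)/4 + 3*log(sin(2*v(x)/3) + 1)/4 = C1


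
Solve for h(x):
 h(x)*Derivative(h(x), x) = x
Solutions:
 h(x) = -sqrt(C1 + x^2)
 h(x) = sqrt(C1 + x^2)


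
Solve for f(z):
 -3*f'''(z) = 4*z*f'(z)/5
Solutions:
 f(z) = C1 + Integral(C2*airyai(-30^(2/3)*z/15) + C3*airybi(-30^(2/3)*z/15), z)


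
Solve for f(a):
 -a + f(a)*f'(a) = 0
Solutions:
 f(a) = -sqrt(C1 + a^2)
 f(a) = sqrt(C1 + a^2)


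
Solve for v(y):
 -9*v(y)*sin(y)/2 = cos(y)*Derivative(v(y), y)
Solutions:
 v(y) = C1*cos(y)^(9/2)


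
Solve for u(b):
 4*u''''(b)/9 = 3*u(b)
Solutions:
 u(b) = C1*exp(-sqrt(2)*3^(3/4)*b/2) + C2*exp(sqrt(2)*3^(3/4)*b/2) + C3*sin(sqrt(2)*3^(3/4)*b/2) + C4*cos(sqrt(2)*3^(3/4)*b/2)


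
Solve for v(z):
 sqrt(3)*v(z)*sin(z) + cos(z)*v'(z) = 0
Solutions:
 v(z) = C1*cos(z)^(sqrt(3))


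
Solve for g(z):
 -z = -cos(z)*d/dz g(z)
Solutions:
 g(z) = C1 + Integral(z/cos(z), z)


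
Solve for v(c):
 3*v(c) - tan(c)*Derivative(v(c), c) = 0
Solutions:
 v(c) = C1*sin(c)^3


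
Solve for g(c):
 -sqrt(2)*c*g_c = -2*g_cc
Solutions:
 g(c) = C1 + C2*erfi(2^(1/4)*c/2)


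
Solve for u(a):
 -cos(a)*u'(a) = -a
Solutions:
 u(a) = C1 + Integral(a/cos(a), a)


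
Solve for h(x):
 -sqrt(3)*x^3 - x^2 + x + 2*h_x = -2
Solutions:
 h(x) = C1 + sqrt(3)*x^4/8 + x^3/6 - x^2/4 - x


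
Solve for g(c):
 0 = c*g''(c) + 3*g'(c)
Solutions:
 g(c) = C1 + C2/c^2


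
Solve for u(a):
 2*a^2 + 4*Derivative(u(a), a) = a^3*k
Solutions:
 u(a) = C1 + a^4*k/16 - a^3/6


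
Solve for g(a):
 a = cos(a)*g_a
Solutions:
 g(a) = C1 + Integral(a/cos(a), a)


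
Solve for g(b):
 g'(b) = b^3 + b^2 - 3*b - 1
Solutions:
 g(b) = C1 + b^4/4 + b^3/3 - 3*b^2/2 - b


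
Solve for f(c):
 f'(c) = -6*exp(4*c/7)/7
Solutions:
 f(c) = C1 - 3*exp(4*c/7)/2


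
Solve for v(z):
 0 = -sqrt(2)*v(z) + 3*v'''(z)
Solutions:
 v(z) = C3*exp(2^(1/6)*3^(2/3)*z/3) + (C1*sin(6^(1/6)*z/2) + C2*cos(6^(1/6)*z/2))*exp(-2^(1/6)*3^(2/3)*z/6)


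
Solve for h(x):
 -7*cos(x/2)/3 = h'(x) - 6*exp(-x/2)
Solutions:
 h(x) = C1 - 14*sin(x/2)/3 - 12*exp(-x/2)


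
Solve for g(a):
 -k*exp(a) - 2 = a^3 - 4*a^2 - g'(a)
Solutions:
 g(a) = C1 + a^4/4 - 4*a^3/3 + 2*a + k*exp(a)


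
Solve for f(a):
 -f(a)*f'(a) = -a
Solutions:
 f(a) = -sqrt(C1 + a^2)
 f(a) = sqrt(C1 + a^2)


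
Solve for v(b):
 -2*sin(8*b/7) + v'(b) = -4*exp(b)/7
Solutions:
 v(b) = C1 - 4*exp(b)/7 - 7*cos(8*b/7)/4


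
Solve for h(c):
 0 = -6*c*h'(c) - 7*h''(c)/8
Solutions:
 h(c) = C1 + C2*erf(2*sqrt(42)*c/7)


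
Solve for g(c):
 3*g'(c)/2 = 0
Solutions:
 g(c) = C1


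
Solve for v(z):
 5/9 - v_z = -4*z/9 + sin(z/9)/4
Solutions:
 v(z) = C1 + 2*z^2/9 + 5*z/9 + 9*cos(z/9)/4


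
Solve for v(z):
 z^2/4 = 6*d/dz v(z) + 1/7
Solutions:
 v(z) = C1 + z^3/72 - z/42


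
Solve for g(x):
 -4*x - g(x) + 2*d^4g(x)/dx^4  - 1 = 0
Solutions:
 g(x) = C1*exp(-2^(3/4)*x/2) + C2*exp(2^(3/4)*x/2) + C3*sin(2^(3/4)*x/2) + C4*cos(2^(3/4)*x/2) - 4*x - 1


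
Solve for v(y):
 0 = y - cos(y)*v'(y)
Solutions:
 v(y) = C1 + Integral(y/cos(y), y)


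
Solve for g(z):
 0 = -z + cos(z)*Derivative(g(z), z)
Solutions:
 g(z) = C1 + Integral(z/cos(z), z)


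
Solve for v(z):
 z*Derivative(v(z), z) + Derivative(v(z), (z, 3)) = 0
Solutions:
 v(z) = C1 + Integral(C2*airyai(-z) + C3*airybi(-z), z)


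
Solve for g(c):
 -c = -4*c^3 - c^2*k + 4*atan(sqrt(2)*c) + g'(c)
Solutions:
 g(c) = C1 + c^4 + c^3*k/3 - c^2/2 - 4*c*atan(sqrt(2)*c) + sqrt(2)*log(2*c^2 + 1)


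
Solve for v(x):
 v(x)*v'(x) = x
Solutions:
 v(x) = -sqrt(C1 + x^2)
 v(x) = sqrt(C1 + x^2)


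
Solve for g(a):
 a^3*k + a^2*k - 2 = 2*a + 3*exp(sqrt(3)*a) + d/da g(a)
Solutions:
 g(a) = C1 + a^4*k/4 + a^3*k/3 - a^2 - 2*a - sqrt(3)*exp(sqrt(3)*a)


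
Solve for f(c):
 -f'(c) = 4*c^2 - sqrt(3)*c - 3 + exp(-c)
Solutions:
 f(c) = C1 - 4*c^3/3 + sqrt(3)*c^2/2 + 3*c + exp(-c)


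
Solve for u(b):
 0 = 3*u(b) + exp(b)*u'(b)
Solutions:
 u(b) = C1*exp(3*exp(-b))


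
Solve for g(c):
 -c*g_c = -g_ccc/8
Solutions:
 g(c) = C1 + Integral(C2*airyai(2*c) + C3*airybi(2*c), c)


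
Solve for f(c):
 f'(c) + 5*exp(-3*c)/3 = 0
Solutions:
 f(c) = C1 + 5*exp(-3*c)/9


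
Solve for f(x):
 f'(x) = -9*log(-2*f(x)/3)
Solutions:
 Integral(1/(log(-_y) - log(3) + log(2)), (_y, f(x)))/9 = C1 - x


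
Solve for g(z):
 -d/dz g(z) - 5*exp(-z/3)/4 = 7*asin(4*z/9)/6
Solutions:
 g(z) = C1 - 7*z*asin(4*z/9)/6 - 7*sqrt(81 - 16*z^2)/24 + 15*exp(-z/3)/4


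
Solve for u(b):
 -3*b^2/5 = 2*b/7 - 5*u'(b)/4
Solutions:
 u(b) = C1 + 4*b^3/25 + 4*b^2/35


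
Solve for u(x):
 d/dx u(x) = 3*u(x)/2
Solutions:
 u(x) = C1*exp(3*x/2)


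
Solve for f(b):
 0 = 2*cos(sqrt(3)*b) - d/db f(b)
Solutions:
 f(b) = C1 + 2*sqrt(3)*sin(sqrt(3)*b)/3


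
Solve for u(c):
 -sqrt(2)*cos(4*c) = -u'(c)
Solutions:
 u(c) = C1 + sqrt(2)*sin(4*c)/4


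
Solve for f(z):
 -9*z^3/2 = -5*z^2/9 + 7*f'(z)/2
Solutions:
 f(z) = C1 - 9*z^4/28 + 10*z^3/189


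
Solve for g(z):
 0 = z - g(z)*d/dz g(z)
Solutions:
 g(z) = -sqrt(C1 + z^2)
 g(z) = sqrt(C1 + z^2)


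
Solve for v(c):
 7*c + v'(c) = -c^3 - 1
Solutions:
 v(c) = C1 - c^4/4 - 7*c^2/2 - c


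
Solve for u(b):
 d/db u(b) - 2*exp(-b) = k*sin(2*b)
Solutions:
 u(b) = C1 - k*cos(2*b)/2 - 2*exp(-b)


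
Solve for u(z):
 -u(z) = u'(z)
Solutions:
 u(z) = C1*exp(-z)


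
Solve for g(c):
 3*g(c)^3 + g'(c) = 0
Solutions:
 g(c) = -sqrt(2)*sqrt(-1/(C1 - 3*c))/2
 g(c) = sqrt(2)*sqrt(-1/(C1 - 3*c))/2


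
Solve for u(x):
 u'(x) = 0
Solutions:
 u(x) = C1


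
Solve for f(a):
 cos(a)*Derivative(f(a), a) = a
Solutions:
 f(a) = C1 + Integral(a/cos(a), a)


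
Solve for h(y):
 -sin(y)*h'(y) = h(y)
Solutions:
 h(y) = C1*sqrt(cos(y) + 1)/sqrt(cos(y) - 1)


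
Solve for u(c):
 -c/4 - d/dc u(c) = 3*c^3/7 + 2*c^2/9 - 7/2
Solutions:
 u(c) = C1 - 3*c^4/28 - 2*c^3/27 - c^2/8 + 7*c/2


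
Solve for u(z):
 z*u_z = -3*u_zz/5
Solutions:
 u(z) = C1 + C2*erf(sqrt(30)*z/6)


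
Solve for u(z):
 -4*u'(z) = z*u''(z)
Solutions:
 u(z) = C1 + C2/z^3


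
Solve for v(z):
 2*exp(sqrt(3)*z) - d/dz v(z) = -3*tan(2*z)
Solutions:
 v(z) = C1 + 2*sqrt(3)*exp(sqrt(3)*z)/3 - 3*log(cos(2*z))/2


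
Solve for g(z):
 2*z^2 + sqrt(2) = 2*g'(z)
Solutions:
 g(z) = C1 + z^3/3 + sqrt(2)*z/2


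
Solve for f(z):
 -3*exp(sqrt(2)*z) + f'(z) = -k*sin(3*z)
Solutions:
 f(z) = C1 + k*cos(3*z)/3 + 3*sqrt(2)*exp(sqrt(2)*z)/2


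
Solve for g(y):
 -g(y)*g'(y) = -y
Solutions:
 g(y) = -sqrt(C1 + y^2)
 g(y) = sqrt(C1 + y^2)


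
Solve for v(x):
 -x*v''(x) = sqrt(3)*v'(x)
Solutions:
 v(x) = C1 + C2*x^(1 - sqrt(3))


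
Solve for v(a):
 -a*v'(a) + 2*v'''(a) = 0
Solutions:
 v(a) = C1 + Integral(C2*airyai(2^(2/3)*a/2) + C3*airybi(2^(2/3)*a/2), a)


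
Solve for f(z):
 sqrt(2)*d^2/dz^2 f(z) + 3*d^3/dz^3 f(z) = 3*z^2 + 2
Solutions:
 f(z) = C1 + C2*z + C3*exp(-sqrt(2)*z/3) + sqrt(2)*z^4/8 - 3*z^3/2 + 29*sqrt(2)*z^2/4


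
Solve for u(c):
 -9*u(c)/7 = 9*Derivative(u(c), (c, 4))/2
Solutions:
 u(c) = (C1*sin(14^(3/4)*c/14) + C2*cos(14^(3/4)*c/14))*exp(-14^(3/4)*c/14) + (C3*sin(14^(3/4)*c/14) + C4*cos(14^(3/4)*c/14))*exp(14^(3/4)*c/14)


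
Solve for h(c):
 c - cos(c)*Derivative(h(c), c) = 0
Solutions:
 h(c) = C1 + Integral(c/cos(c), c)


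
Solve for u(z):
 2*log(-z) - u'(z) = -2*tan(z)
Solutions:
 u(z) = C1 + 2*z*log(-z) - 2*z - 2*log(cos(z))


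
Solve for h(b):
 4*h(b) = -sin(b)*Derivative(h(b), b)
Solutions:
 h(b) = C1*(cos(b)^2 + 2*cos(b) + 1)/(cos(b)^2 - 2*cos(b) + 1)


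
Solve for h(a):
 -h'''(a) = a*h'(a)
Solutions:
 h(a) = C1 + Integral(C2*airyai(-a) + C3*airybi(-a), a)


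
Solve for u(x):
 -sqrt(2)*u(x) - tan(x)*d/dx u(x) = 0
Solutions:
 u(x) = C1/sin(x)^(sqrt(2))


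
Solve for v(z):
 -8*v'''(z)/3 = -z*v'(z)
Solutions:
 v(z) = C1 + Integral(C2*airyai(3^(1/3)*z/2) + C3*airybi(3^(1/3)*z/2), z)


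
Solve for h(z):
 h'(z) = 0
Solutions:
 h(z) = C1


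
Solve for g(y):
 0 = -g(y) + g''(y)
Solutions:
 g(y) = C1*exp(-y) + C2*exp(y)


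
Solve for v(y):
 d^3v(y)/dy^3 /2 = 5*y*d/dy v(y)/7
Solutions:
 v(y) = C1 + Integral(C2*airyai(10^(1/3)*7^(2/3)*y/7) + C3*airybi(10^(1/3)*7^(2/3)*y/7), y)


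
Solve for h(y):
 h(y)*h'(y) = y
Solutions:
 h(y) = -sqrt(C1 + y^2)
 h(y) = sqrt(C1 + y^2)


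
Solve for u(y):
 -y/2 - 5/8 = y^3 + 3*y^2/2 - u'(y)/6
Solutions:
 u(y) = C1 + 3*y^4/2 + 3*y^3 + 3*y^2/2 + 15*y/4


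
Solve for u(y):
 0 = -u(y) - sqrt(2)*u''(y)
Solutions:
 u(y) = C1*sin(2^(3/4)*y/2) + C2*cos(2^(3/4)*y/2)


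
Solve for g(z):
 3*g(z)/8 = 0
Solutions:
 g(z) = 0


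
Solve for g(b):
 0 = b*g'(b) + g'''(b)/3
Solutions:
 g(b) = C1 + Integral(C2*airyai(-3^(1/3)*b) + C3*airybi(-3^(1/3)*b), b)


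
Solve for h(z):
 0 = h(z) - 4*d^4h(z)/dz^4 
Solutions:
 h(z) = C1*exp(-sqrt(2)*z/2) + C2*exp(sqrt(2)*z/2) + C3*sin(sqrt(2)*z/2) + C4*cos(sqrt(2)*z/2)


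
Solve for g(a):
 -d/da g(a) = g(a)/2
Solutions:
 g(a) = C1*exp(-a/2)


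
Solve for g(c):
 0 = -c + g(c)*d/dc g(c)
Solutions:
 g(c) = -sqrt(C1 + c^2)
 g(c) = sqrt(C1 + c^2)


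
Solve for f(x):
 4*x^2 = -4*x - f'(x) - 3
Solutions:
 f(x) = C1 - 4*x^3/3 - 2*x^2 - 3*x


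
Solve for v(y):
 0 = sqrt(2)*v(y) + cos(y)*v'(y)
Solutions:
 v(y) = C1*(sin(y) - 1)^(sqrt(2)/2)/(sin(y) + 1)^(sqrt(2)/2)


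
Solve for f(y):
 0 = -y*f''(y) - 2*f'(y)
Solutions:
 f(y) = C1 + C2/y


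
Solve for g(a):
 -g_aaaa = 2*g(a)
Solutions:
 g(a) = (C1*sin(2^(3/4)*a/2) + C2*cos(2^(3/4)*a/2))*exp(-2^(3/4)*a/2) + (C3*sin(2^(3/4)*a/2) + C4*cos(2^(3/4)*a/2))*exp(2^(3/4)*a/2)


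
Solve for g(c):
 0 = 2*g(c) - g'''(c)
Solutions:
 g(c) = C3*exp(2^(1/3)*c) + (C1*sin(2^(1/3)*sqrt(3)*c/2) + C2*cos(2^(1/3)*sqrt(3)*c/2))*exp(-2^(1/3)*c/2)


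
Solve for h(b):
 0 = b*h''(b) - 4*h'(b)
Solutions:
 h(b) = C1 + C2*b^5


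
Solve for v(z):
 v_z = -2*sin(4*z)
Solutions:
 v(z) = C1 + cos(4*z)/2


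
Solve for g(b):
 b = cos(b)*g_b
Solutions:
 g(b) = C1 + Integral(b/cos(b), b)


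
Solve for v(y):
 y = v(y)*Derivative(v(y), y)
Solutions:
 v(y) = -sqrt(C1 + y^2)
 v(y) = sqrt(C1 + y^2)


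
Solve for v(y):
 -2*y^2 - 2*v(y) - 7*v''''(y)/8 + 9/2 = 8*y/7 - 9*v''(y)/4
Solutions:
 v(y) = -y^2 - 4*y/7 + (C1*sin(2*7^(3/4)*y*sin(atan(sqrt(31)/9)/2)/7) + C2*cos(2*7^(3/4)*y*sin(atan(sqrt(31)/9)/2)/7))*exp(-2*7^(3/4)*y*cos(atan(sqrt(31)/9)/2)/7) + (C3*sin(2*7^(3/4)*y*sin(atan(sqrt(31)/9)/2)/7) + C4*cos(2*7^(3/4)*y*sin(atan(sqrt(31)/9)/2)/7))*exp(2*7^(3/4)*y*cos(atan(sqrt(31)/9)/2)/7)


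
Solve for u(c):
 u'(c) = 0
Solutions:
 u(c) = C1


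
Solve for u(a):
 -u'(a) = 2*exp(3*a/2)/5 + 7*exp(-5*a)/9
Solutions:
 u(a) = C1 - 4*exp(3*a/2)/15 + 7*exp(-5*a)/45


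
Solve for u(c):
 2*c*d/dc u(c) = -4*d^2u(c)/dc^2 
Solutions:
 u(c) = C1 + C2*erf(c/2)


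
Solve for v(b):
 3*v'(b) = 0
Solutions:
 v(b) = C1


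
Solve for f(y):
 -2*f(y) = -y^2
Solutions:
 f(y) = y^2/2


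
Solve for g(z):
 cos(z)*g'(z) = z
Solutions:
 g(z) = C1 + Integral(z/cos(z), z)


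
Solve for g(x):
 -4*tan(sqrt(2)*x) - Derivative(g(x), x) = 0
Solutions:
 g(x) = C1 + 2*sqrt(2)*log(cos(sqrt(2)*x))


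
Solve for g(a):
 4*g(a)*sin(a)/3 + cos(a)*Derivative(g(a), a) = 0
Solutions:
 g(a) = C1*cos(a)^(4/3)


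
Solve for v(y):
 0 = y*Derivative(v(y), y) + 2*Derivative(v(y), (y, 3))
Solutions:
 v(y) = C1 + Integral(C2*airyai(-2^(2/3)*y/2) + C3*airybi(-2^(2/3)*y/2), y)


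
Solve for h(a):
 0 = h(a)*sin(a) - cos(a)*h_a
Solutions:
 h(a) = C1/cos(a)


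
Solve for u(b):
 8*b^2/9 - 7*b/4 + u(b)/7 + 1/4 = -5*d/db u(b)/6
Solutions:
 u(b) = C1*exp(-6*b/35) - 56*b^2/9 + 9163*b/108 - 321839/648


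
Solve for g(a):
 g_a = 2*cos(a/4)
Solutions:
 g(a) = C1 + 8*sin(a/4)


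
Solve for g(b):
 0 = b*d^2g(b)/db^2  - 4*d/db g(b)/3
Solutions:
 g(b) = C1 + C2*b^(7/3)


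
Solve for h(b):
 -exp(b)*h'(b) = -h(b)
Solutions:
 h(b) = C1*exp(-exp(-b))


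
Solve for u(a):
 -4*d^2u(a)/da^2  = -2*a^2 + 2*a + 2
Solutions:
 u(a) = C1 + C2*a + a^4/24 - a^3/12 - a^2/4


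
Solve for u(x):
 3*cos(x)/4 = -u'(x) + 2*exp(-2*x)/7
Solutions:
 u(x) = C1 - 3*sin(x)/4 - exp(-2*x)/7


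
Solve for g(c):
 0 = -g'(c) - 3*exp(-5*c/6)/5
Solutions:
 g(c) = C1 + 18*exp(-5*c/6)/25


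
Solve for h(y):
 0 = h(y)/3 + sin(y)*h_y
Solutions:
 h(y) = C1*(cos(y) + 1)^(1/6)/(cos(y) - 1)^(1/6)


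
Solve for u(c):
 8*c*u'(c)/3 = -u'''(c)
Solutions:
 u(c) = C1 + Integral(C2*airyai(-2*3^(2/3)*c/3) + C3*airybi(-2*3^(2/3)*c/3), c)


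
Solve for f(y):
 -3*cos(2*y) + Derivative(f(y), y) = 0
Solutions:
 f(y) = C1 + 3*sin(2*y)/2


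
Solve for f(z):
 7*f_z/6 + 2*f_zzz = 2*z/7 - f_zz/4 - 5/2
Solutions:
 f(z) = C1 + 6*z^2/49 - 753*z/343 + (C2*sin(sqrt(1335)*z/48) + C3*cos(sqrt(1335)*z/48))*exp(-z/16)


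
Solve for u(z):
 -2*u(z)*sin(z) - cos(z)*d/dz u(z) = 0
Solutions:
 u(z) = C1*cos(z)^2


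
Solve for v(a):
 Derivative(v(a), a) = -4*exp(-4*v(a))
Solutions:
 v(a) = log(-I*(C1 - 16*a)^(1/4))
 v(a) = log(I*(C1 - 16*a)^(1/4))
 v(a) = log(-(C1 - 16*a)^(1/4))
 v(a) = log(C1 - 16*a)/4


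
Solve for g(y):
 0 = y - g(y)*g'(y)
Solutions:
 g(y) = -sqrt(C1 + y^2)
 g(y) = sqrt(C1 + y^2)


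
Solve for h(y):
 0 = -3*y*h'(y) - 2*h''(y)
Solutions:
 h(y) = C1 + C2*erf(sqrt(3)*y/2)


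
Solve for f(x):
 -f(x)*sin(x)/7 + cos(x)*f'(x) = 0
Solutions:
 f(x) = C1/cos(x)^(1/7)


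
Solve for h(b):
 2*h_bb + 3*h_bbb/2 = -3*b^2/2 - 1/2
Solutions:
 h(b) = C1 + C2*b + C3*exp(-4*b/3) - b^4/16 + 3*b^3/16 - 35*b^2/64


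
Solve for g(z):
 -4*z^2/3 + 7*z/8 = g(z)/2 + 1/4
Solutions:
 g(z) = -8*z^2/3 + 7*z/4 - 1/2


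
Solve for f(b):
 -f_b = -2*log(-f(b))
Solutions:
 -li(-f(b)) = C1 + 2*b


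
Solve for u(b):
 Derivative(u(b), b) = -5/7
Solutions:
 u(b) = C1 - 5*b/7


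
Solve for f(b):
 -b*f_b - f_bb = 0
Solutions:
 f(b) = C1 + C2*erf(sqrt(2)*b/2)


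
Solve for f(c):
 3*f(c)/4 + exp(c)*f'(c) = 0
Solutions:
 f(c) = C1*exp(3*exp(-c)/4)


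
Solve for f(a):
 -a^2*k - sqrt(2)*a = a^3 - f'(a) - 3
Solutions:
 f(a) = C1 + a^4/4 + a^3*k/3 + sqrt(2)*a^2/2 - 3*a


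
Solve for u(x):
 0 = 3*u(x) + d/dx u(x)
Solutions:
 u(x) = C1*exp(-3*x)


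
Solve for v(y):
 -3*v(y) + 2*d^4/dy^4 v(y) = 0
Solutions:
 v(y) = C1*exp(-2^(3/4)*3^(1/4)*y/2) + C2*exp(2^(3/4)*3^(1/4)*y/2) + C3*sin(2^(3/4)*3^(1/4)*y/2) + C4*cos(2^(3/4)*3^(1/4)*y/2)


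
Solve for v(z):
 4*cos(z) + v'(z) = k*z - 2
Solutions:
 v(z) = C1 + k*z^2/2 - 2*z - 4*sin(z)


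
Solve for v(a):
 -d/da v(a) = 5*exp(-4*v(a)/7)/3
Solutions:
 v(a) = 7*log(-I*(C1 - 20*a/21)^(1/4))
 v(a) = 7*log(I*(C1 - 20*a/21)^(1/4))
 v(a) = 7*log(-(C1 - 20*a/21)^(1/4))
 v(a) = 7*log(C1 - 20*a/21)/4


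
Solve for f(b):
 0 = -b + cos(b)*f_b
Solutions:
 f(b) = C1 + Integral(b/cos(b), b)


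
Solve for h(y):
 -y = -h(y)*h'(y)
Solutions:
 h(y) = -sqrt(C1 + y^2)
 h(y) = sqrt(C1 + y^2)


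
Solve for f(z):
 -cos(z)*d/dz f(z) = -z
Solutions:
 f(z) = C1 + Integral(z/cos(z), z)


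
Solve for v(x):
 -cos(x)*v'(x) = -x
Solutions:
 v(x) = C1 + Integral(x/cos(x), x)


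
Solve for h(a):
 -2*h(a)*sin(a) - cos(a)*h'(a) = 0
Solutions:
 h(a) = C1*cos(a)^2


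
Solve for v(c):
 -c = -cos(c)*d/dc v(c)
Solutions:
 v(c) = C1 + Integral(c/cos(c), c)


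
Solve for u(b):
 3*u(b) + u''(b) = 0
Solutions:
 u(b) = C1*sin(sqrt(3)*b) + C2*cos(sqrt(3)*b)


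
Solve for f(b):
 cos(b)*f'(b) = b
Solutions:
 f(b) = C1 + Integral(b/cos(b), b)


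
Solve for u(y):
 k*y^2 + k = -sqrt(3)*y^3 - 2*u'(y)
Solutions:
 u(y) = C1 - k*y^3/6 - k*y/2 - sqrt(3)*y^4/8


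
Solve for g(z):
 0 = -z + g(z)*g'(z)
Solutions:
 g(z) = -sqrt(C1 + z^2)
 g(z) = sqrt(C1 + z^2)


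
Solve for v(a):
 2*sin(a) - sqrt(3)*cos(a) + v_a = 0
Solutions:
 v(a) = C1 + sqrt(3)*sin(a) + 2*cos(a)


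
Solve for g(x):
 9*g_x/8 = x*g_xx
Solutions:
 g(x) = C1 + C2*x^(17/8)


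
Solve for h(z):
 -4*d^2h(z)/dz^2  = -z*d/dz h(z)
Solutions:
 h(z) = C1 + C2*erfi(sqrt(2)*z/4)


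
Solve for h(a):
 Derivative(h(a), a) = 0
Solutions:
 h(a) = C1


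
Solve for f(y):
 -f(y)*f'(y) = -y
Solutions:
 f(y) = -sqrt(C1 + y^2)
 f(y) = sqrt(C1 + y^2)


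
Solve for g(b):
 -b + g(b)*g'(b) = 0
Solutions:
 g(b) = -sqrt(C1 + b^2)
 g(b) = sqrt(C1 + b^2)


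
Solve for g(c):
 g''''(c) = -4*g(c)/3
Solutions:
 g(c) = (C1*sin(3^(3/4)*c/3) + C2*cos(3^(3/4)*c/3))*exp(-3^(3/4)*c/3) + (C3*sin(3^(3/4)*c/3) + C4*cos(3^(3/4)*c/3))*exp(3^(3/4)*c/3)


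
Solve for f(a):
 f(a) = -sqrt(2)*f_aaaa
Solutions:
 f(a) = (C1*sin(2^(3/8)*a/2) + C2*cos(2^(3/8)*a/2))*exp(-2^(3/8)*a/2) + (C3*sin(2^(3/8)*a/2) + C4*cos(2^(3/8)*a/2))*exp(2^(3/8)*a/2)


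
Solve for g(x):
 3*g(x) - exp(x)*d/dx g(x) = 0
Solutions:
 g(x) = C1*exp(-3*exp(-x))


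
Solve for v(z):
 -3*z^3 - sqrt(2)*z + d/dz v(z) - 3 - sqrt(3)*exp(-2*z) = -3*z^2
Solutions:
 v(z) = C1 + 3*z^4/4 - z^3 + sqrt(2)*z^2/2 + 3*z - sqrt(3)*exp(-2*z)/2


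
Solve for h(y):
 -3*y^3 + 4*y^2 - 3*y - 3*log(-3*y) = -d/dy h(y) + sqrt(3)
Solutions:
 h(y) = C1 + 3*y^4/4 - 4*y^3/3 + 3*y^2/2 + 3*y*log(-y) + y*(-3 + sqrt(3) + 3*log(3))


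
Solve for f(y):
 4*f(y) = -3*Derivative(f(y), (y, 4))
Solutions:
 f(y) = (C1*sin(3^(3/4)*y/3) + C2*cos(3^(3/4)*y/3))*exp(-3^(3/4)*y/3) + (C3*sin(3^(3/4)*y/3) + C4*cos(3^(3/4)*y/3))*exp(3^(3/4)*y/3)


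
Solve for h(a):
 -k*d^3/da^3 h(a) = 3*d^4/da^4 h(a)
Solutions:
 h(a) = C1 + C2*a + C3*a^2 + C4*exp(-a*k/3)


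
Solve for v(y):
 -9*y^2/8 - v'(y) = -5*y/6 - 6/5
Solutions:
 v(y) = C1 - 3*y^3/8 + 5*y^2/12 + 6*y/5


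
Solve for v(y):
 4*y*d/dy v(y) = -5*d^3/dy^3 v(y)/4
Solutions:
 v(y) = C1 + Integral(C2*airyai(-2*2^(1/3)*5^(2/3)*y/5) + C3*airybi(-2*2^(1/3)*5^(2/3)*y/5), y)


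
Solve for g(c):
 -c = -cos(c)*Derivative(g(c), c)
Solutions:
 g(c) = C1 + Integral(c/cos(c), c)


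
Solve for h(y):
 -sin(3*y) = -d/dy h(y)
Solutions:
 h(y) = C1 - cos(3*y)/3


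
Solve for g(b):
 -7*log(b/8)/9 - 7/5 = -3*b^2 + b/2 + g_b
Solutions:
 g(b) = C1 + b^3 - b^2/4 - 7*b*log(b)/9 - 28*b/45 + 7*b*log(2)/3


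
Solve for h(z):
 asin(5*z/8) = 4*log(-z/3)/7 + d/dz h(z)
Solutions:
 h(z) = C1 - 4*z*log(-z)/7 + z*asin(5*z/8) + 4*z/7 + 4*z*log(3)/7 + sqrt(64 - 25*z^2)/5


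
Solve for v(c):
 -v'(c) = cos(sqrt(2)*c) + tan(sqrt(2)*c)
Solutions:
 v(c) = C1 + sqrt(2)*log(cos(sqrt(2)*c))/2 - sqrt(2)*sin(sqrt(2)*c)/2


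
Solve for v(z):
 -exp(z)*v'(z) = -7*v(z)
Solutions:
 v(z) = C1*exp(-7*exp(-z))


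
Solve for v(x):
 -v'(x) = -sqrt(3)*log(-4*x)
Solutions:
 v(x) = C1 + sqrt(3)*x*log(-x) + sqrt(3)*x*(-1 + 2*log(2))


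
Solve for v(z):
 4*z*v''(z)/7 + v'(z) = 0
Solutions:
 v(z) = C1 + C2/z^(3/4)


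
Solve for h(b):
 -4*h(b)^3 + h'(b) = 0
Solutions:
 h(b) = -sqrt(2)*sqrt(-1/(C1 + 4*b))/2
 h(b) = sqrt(2)*sqrt(-1/(C1 + 4*b))/2


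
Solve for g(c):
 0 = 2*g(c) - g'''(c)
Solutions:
 g(c) = C3*exp(2^(1/3)*c) + (C1*sin(2^(1/3)*sqrt(3)*c/2) + C2*cos(2^(1/3)*sqrt(3)*c/2))*exp(-2^(1/3)*c/2)


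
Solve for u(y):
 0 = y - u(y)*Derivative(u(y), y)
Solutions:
 u(y) = -sqrt(C1 + y^2)
 u(y) = sqrt(C1 + y^2)


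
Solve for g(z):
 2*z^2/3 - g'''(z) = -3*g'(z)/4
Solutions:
 g(z) = C1 + C2*exp(-sqrt(3)*z/2) + C3*exp(sqrt(3)*z/2) - 8*z^3/27 - 64*z/27


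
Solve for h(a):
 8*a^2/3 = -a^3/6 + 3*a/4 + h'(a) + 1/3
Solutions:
 h(a) = C1 + a^4/24 + 8*a^3/9 - 3*a^2/8 - a/3


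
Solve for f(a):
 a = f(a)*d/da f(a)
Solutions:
 f(a) = -sqrt(C1 + a^2)
 f(a) = sqrt(C1 + a^2)


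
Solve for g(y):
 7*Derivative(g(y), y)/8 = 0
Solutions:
 g(y) = C1


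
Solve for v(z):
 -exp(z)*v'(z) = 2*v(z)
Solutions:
 v(z) = C1*exp(2*exp(-z))


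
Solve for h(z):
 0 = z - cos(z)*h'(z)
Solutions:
 h(z) = C1 + Integral(z/cos(z), z)


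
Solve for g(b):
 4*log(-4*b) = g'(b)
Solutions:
 g(b) = C1 + 4*b*log(-b) + 4*b*(-1 + 2*log(2))


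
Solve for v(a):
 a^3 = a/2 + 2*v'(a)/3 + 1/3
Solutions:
 v(a) = C1 + 3*a^4/8 - 3*a^2/8 - a/2


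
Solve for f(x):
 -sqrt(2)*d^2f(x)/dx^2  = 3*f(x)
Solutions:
 f(x) = C1*sin(2^(3/4)*sqrt(3)*x/2) + C2*cos(2^(3/4)*sqrt(3)*x/2)


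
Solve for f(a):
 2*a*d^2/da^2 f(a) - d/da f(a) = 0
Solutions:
 f(a) = C1 + C2*a^(3/2)


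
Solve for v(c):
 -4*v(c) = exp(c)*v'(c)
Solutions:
 v(c) = C1*exp(4*exp(-c))


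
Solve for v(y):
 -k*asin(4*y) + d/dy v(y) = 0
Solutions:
 v(y) = C1 + k*(y*asin(4*y) + sqrt(1 - 16*y^2)/4)


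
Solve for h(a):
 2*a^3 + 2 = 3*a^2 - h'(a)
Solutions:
 h(a) = C1 - a^4/2 + a^3 - 2*a


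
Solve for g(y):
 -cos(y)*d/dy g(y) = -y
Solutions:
 g(y) = C1 + Integral(y/cos(y), y)


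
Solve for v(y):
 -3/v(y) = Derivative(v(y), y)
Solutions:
 v(y) = -sqrt(C1 - 6*y)
 v(y) = sqrt(C1 - 6*y)


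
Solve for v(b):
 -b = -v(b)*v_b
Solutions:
 v(b) = -sqrt(C1 + b^2)
 v(b) = sqrt(C1 + b^2)


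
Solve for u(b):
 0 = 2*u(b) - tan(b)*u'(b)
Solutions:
 u(b) = C1*sin(b)^2


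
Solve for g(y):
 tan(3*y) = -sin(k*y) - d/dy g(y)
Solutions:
 g(y) = C1 - Piecewise((-cos(k*y)/k, Ne(k, 0)), (0, True)) + log(cos(3*y))/3


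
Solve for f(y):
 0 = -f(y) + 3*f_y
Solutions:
 f(y) = C1*exp(y/3)


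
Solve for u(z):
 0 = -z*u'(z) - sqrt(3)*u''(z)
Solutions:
 u(z) = C1 + C2*erf(sqrt(2)*3^(3/4)*z/6)


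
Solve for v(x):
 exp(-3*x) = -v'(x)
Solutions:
 v(x) = C1 + exp(-3*x)/3


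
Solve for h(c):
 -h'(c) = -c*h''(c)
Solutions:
 h(c) = C1 + C2*c^2


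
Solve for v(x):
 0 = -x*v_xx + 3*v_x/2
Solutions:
 v(x) = C1 + C2*x^(5/2)


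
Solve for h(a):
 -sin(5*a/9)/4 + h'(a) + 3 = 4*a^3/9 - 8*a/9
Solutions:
 h(a) = C1 + a^4/9 - 4*a^2/9 - 3*a - 9*cos(5*a/9)/20


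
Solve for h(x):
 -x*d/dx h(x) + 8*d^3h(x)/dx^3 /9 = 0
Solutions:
 h(x) = C1 + Integral(C2*airyai(3^(2/3)*x/2) + C3*airybi(3^(2/3)*x/2), x)


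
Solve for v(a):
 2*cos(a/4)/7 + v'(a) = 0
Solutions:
 v(a) = C1 - 8*sin(a/4)/7


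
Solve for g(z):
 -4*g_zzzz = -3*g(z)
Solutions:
 g(z) = C1*exp(-sqrt(2)*3^(1/4)*z/2) + C2*exp(sqrt(2)*3^(1/4)*z/2) + C3*sin(sqrt(2)*3^(1/4)*z/2) + C4*cos(sqrt(2)*3^(1/4)*z/2)


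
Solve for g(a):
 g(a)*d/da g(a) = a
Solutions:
 g(a) = -sqrt(C1 + a^2)
 g(a) = sqrt(C1 + a^2)


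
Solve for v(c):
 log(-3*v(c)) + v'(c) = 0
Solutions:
 Integral(1/(log(-_y) + log(3)), (_y, v(c))) = C1 - c


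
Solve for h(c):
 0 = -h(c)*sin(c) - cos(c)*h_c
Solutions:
 h(c) = C1*cos(c)


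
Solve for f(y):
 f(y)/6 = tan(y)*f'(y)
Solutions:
 f(y) = C1*sin(y)^(1/6)


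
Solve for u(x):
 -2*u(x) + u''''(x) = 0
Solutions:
 u(x) = C1*exp(-2^(1/4)*x) + C2*exp(2^(1/4)*x) + C3*sin(2^(1/4)*x) + C4*cos(2^(1/4)*x)


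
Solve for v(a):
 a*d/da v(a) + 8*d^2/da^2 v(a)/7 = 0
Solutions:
 v(a) = C1 + C2*erf(sqrt(7)*a/4)


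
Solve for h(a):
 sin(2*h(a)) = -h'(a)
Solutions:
 h(a) = pi - acos((-C1 - exp(4*a))/(C1 - exp(4*a)))/2
 h(a) = acos((-C1 - exp(4*a))/(C1 - exp(4*a)))/2


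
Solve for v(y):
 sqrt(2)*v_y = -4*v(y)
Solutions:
 v(y) = C1*exp(-2*sqrt(2)*y)


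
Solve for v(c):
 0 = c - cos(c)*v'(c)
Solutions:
 v(c) = C1 + Integral(c/cos(c), c)


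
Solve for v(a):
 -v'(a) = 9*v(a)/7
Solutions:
 v(a) = C1*exp(-9*a/7)


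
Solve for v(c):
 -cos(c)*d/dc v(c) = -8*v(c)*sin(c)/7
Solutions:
 v(c) = C1/cos(c)^(8/7)


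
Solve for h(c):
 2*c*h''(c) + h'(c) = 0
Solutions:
 h(c) = C1 + C2*sqrt(c)


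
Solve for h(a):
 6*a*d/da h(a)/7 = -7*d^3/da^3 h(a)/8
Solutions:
 h(a) = C1 + Integral(C2*airyai(-2*42^(1/3)*a/7) + C3*airybi(-2*42^(1/3)*a/7), a)


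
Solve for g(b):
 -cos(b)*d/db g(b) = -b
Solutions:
 g(b) = C1 + Integral(b/cos(b), b)


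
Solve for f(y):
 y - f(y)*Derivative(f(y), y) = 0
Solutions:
 f(y) = -sqrt(C1 + y^2)
 f(y) = sqrt(C1 + y^2)


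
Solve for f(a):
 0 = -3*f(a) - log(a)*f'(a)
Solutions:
 f(a) = C1*exp(-3*li(a))


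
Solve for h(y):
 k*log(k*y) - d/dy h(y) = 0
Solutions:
 h(y) = C1 + k*y*log(k*y) - k*y


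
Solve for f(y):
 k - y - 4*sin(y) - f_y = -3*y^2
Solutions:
 f(y) = C1 + k*y + y^3 - y^2/2 + 4*cos(y)


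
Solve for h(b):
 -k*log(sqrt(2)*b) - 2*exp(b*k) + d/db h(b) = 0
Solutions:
 h(b) = C1 + b*k*log(b) + b*k*(-1 + log(2)/2) + Piecewise((2*exp(b*k)/k, Ne(k, 0)), (2*b, True))


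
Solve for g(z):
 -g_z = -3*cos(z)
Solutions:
 g(z) = C1 + 3*sin(z)


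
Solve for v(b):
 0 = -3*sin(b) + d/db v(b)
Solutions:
 v(b) = C1 - 3*cos(b)


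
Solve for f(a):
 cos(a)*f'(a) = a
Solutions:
 f(a) = C1 + Integral(a/cos(a), a)


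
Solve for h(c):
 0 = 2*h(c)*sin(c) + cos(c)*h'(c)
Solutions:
 h(c) = C1*cos(c)^2


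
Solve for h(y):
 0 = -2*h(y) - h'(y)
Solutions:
 h(y) = C1*exp(-2*y)


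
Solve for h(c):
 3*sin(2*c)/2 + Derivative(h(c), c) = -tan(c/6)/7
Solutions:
 h(c) = C1 + 6*log(cos(c/6))/7 + 3*cos(2*c)/4


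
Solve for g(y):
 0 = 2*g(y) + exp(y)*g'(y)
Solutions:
 g(y) = C1*exp(2*exp(-y))


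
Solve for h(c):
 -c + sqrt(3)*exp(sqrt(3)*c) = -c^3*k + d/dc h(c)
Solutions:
 h(c) = C1 + c^4*k/4 - c^2/2 + exp(sqrt(3)*c)


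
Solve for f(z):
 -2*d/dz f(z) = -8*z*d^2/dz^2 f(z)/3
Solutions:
 f(z) = C1 + C2*z^(7/4)


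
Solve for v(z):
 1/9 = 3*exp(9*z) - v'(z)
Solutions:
 v(z) = C1 - z/9 + exp(9*z)/3


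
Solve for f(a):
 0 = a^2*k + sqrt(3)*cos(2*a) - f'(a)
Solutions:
 f(a) = C1 + a^3*k/3 + sqrt(3)*sin(2*a)/2


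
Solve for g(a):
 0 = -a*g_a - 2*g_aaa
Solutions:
 g(a) = C1 + Integral(C2*airyai(-2^(2/3)*a/2) + C3*airybi(-2^(2/3)*a/2), a)


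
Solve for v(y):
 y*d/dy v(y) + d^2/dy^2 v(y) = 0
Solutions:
 v(y) = C1 + C2*erf(sqrt(2)*y/2)


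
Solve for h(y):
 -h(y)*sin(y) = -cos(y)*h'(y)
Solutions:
 h(y) = C1/cos(y)


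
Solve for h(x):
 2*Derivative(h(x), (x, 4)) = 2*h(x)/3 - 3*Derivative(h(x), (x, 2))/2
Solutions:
 h(x) = C1*exp(-sqrt(6)*x*sqrt(-9 + sqrt(273))/12) + C2*exp(sqrt(6)*x*sqrt(-9 + sqrt(273))/12) + C3*sin(sqrt(6)*x*sqrt(9 + sqrt(273))/12) + C4*cos(sqrt(6)*x*sqrt(9 + sqrt(273))/12)


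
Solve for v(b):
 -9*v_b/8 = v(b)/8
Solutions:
 v(b) = C1*exp(-b/9)


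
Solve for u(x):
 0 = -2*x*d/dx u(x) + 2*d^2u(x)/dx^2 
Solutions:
 u(x) = C1 + C2*erfi(sqrt(2)*x/2)


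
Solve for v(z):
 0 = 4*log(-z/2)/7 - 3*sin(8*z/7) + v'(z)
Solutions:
 v(z) = C1 - 4*z*log(-z)/7 + 4*z*log(2)/7 + 4*z/7 - 21*cos(8*z/7)/8


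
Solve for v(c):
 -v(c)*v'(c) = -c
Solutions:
 v(c) = -sqrt(C1 + c^2)
 v(c) = sqrt(C1 + c^2)


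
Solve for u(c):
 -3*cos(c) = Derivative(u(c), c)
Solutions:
 u(c) = C1 - 3*sin(c)


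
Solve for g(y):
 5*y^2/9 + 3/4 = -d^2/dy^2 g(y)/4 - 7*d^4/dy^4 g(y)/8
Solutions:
 g(y) = C1 + C2*y + C3*sin(sqrt(14)*y/7) + C4*cos(sqrt(14)*y/7) - 5*y^4/27 + 113*y^2/18


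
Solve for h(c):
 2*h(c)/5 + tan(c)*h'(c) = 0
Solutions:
 h(c) = C1/sin(c)^(2/5)


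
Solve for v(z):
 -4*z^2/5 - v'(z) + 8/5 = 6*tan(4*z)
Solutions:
 v(z) = C1 - 4*z^3/15 + 8*z/5 + 3*log(cos(4*z))/2


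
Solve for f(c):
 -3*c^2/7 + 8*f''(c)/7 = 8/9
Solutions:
 f(c) = C1 + C2*c + c^4/32 + 7*c^2/18


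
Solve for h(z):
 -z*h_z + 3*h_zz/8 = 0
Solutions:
 h(z) = C1 + C2*erfi(2*sqrt(3)*z/3)


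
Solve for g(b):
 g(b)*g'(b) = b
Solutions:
 g(b) = -sqrt(C1 + b^2)
 g(b) = sqrt(C1 + b^2)


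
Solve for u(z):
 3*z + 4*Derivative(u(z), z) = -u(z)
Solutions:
 u(z) = C1*exp(-z/4) - 3*z + 12


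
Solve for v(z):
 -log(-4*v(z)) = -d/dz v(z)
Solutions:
 -Integral(1/(log(-_y) + 2*log(2)), (_y, v(z))) = C1 - z


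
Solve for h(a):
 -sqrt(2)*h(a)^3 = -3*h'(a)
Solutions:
 h(a) = -sqrt(6)*sqrt(-1/(C1 + sqrt(2)*a))/2
 h(a) = sqrt(6)*sqrt(-1/(C1 + sqrt(2)*a))/2


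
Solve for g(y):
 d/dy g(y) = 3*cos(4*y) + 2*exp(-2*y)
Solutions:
 g(y) = C1 + 3*sin(4*y)/4 - exp(-2*y)


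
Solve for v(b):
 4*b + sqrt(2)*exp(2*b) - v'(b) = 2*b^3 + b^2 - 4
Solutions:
 v(b) = C1 - b^4/2 - b^3/3 + 2*b^2 + 4*b + sqrt(2)*exp(2*b)/2


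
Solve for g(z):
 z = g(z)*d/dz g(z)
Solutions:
 g(z) = -sqrt(C1 + z^2)
 g(z) = sqrt(C1 + z^2)


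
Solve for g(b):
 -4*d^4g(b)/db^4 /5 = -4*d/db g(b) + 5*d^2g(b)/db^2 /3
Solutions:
 g(b) = C1 + C2*exp(5^(1/3)*b*(-(108 + sqrt(12289))^(1/3) + 5*5^(1/3)/(108 + sqrt(12289))^(1/3))/12)*sin(sqrt(3)*5^(1/3)*b*(5*5^(1/3)/(108 + sqrt(12289))^(1/3) + (108 + sqrt(12289))^(1/3))/12) + C3*exp(5^(1/3)*b*(-(108 + sqrt(12289))^(1/3) + 5*5^(1/3)/(108 + sqrt(12289))^(1/3))/12)*cos(sqrt(3)*5^(1/3)*b*(5*5^(1/3)/(108 + sqrt(12289))^(1/3) + (108 + sqrt(12289))^(1/3))/12) + C4*exp(-5^(1/3)*b*(-(108 + sqrt(12289))^(1/3) + 5*5^(1/3)/(108 + sqrt(12289))^(1/3))/6)


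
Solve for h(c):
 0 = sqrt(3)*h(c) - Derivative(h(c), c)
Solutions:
 h(c) = C1*exp(sqrt(3)*c)


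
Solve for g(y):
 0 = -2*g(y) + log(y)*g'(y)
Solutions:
 g(y) = C1*exp(2*li(y))


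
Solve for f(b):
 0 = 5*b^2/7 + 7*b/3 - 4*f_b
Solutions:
 f(b) = C1 + 5*b^3/84 + 7*b^2/24


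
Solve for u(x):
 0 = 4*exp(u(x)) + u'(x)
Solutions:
 u(x) = log(1/(C1 + 4*x))


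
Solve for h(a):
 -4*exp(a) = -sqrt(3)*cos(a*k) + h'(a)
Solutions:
 h(a) = C1 - 4*exp(a) + sqrt(3)*sin(a*k)/k


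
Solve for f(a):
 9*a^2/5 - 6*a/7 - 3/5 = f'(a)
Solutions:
 f(a) = C1 + 3*a^3/5 - 3*a^2/7 - 3*a/5


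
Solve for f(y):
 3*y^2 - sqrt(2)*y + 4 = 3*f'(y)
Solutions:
 f(y) = C1 + y^3/3 - sqrt(2)*y^2/6 + 4*y/3


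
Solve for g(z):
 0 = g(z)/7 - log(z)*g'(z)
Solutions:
 g(z) = C1*exp(li(z)/7)


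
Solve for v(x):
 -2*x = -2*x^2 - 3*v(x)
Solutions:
 v(x) = 2*x*(1 - x)/3


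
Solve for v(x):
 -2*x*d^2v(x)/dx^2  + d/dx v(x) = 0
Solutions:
 v(x) = C1 + C2*x^(3/2)


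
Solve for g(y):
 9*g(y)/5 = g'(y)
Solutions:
 g(y) = C1*exp(9*y/5)


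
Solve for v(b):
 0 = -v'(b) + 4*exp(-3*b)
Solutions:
 v(b) = C1 - 4*exp(-3*b)/3


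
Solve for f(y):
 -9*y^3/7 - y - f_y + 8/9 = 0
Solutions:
 f(y) = C1 - 9*y^4/28 - y^2/2 + 8*y/9


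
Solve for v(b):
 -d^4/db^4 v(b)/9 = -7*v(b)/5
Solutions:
 v(b) = C1*exp(-sqrt(3)*5^(3/4)*7^(1/4)*b/5) + C2*exp(sqrt(3)*5^(3/4)*7^(1/4)*b/5) + C3*sin(sqrt(3)*5^(3/4)*7^(1/4)*b/5) + C4*cos(sqrt(3)*5^(3/4)*7^(1/4)*b/5)


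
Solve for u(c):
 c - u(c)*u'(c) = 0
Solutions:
 u(c) = -sqrt(C1 + c^2)
 u(c) = sqrt(C1 + c^2)


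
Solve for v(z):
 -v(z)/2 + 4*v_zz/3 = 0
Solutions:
 v(z) = C1*exp(-sqrt(6)*z/4) + C2*exp(sqrt(6)*z/4)


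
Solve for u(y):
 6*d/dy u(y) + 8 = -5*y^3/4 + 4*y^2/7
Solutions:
 u(y) = C1 - 5*y^4/96 + 2*y^3/63 - 4*y/3


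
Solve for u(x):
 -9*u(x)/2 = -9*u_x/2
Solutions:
 u(x) = C1*exp(x)


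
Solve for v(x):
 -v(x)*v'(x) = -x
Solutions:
 v(x) = -sqrt(C1 + x^2)
 v(x) = sqrt(C1 + x^2)


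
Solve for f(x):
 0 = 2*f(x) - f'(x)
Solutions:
 f(x) = C1*exp(2*x)


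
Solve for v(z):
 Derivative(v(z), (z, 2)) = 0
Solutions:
 v(z) = C1 + C2*z


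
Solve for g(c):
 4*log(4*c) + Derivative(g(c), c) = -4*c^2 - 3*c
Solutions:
 g(c) = C1 - 4*c^3/3 - 3*c^2/2 - 4*c*log(c) - 8*c*log(2) + 4*c


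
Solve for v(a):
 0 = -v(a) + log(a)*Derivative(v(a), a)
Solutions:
 v(a) = C1*exp(li(a))


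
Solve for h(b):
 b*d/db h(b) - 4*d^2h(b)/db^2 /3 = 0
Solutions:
 h(b) = C1 + C2*erfi(sqrt(6)*b/4)


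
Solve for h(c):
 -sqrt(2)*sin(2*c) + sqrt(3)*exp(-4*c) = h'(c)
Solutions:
 h(c) = C1 + sqrt(2)*cos(2*c)/2 - sqrt(3)*exp(-4*c)/4


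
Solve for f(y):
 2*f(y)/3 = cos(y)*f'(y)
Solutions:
 f(y) = C1*(sin(y) + 1)^(1/3)/(sin(y) - 1)^(1/3)


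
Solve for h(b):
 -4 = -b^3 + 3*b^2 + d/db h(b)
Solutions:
 h(b) = C1 + b^4/4 - b^3 - 4*b


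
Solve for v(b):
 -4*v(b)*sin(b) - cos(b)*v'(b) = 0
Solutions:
 v(b) = C1*cos(b)^4


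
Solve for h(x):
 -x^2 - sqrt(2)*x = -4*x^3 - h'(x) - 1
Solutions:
 h(x) = C1 - x^4 + x^3/3 + sqrt(2)*x^2/2 - x


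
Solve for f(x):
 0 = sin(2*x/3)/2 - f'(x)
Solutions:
 f(x) = C1 - 3*cos(2*x/3)/4


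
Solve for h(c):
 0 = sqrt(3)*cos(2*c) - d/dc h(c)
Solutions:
 h(c) = C1 + sqrt(3)*sin(2*c)/2


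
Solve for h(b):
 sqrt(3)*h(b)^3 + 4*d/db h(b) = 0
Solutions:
 h(b) = -sqrt(2)*sqrt(-1/(C1 - sqrt(3)*b))
 h(b) = sqrt(2)*sqrt(-1/(C1 - sqrt(3)*b))


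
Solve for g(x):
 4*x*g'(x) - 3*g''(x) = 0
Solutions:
 g(x) = C1 + C2*erfi(sqrt(6)*x/3)


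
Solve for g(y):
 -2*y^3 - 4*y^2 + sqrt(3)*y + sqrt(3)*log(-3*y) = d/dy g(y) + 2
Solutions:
 g(y) = C1 - y^4/2 - 4*y^3/3 + sqrt(3)*y^2/2 + sqrt(3)*y*log(-y) + y*(-2 - sqrt(3) + sqrt(3)*log(3))


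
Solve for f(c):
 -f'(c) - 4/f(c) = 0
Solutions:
 f(c) = -sqrt(C1 - 8*c)
 f(c) = sqrt(C1 - 8*c)


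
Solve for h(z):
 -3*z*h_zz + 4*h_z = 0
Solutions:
 h(z) = C1 + C2*z^(7/3)


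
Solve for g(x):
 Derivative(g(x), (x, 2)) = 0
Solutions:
 g(x) = C1 + C2*x


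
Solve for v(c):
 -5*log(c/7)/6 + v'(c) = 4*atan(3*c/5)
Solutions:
 v(c) = C1 + 5*c*log(c)/6 + 4*c*atan(3*c/5) - 5*c*log(7)/6 - 5*c/6 - 10*log(9*c^2 + 25)/3


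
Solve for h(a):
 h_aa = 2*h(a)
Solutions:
 h(a) = C1*exp(-sqrt(2)*a) + C2*exp(sqrt(2)*a)


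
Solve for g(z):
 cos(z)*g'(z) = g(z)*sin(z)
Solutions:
 g(z) = C1/cos(z)


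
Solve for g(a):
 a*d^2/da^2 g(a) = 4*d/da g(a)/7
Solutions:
 g(a) = C1 + C2*a^(11/7)


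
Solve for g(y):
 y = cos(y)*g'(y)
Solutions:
 g(y) = C1 + Integral(y/cos(y), y)
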